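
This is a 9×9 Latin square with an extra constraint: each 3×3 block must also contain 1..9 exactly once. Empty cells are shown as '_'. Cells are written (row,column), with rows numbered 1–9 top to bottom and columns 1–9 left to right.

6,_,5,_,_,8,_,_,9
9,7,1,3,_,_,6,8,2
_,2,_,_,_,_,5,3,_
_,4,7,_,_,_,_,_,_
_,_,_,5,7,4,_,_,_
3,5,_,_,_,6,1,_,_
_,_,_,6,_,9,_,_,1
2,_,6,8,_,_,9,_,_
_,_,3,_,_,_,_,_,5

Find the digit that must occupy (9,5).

1

(1,2) = 3 (sole candidate).
(2,6) = 5 (sole candidate).
(7,2) = 8 (sole candidate).
(7,3) = 4 (sole candidate).
(8,2) = 1 (sole candidate).
(9,1) = 7 (sole candidate).
(9,2) = 9 (sole candidate).
(2,5) = 4 (sole candidate).
(3,3) = 8 (sole candidate).
(5,2) = 6 (sole candidate).
(7,1) = 5 (sole candidate).
(3,1) = 4 (sole candidate).
(3,9) = 7 (sole candidate).
(1,7) = 4 (sole candidate).
(1,8) = 1 (sole candidate).
(3,6) = 1 (sole candidate).
(9,6) = 2 (sole candidate).
(9,7) = 8 (sole candidate).
(1,5) = 2 (sole candidate).
(3,4) = 9 (sole candidate).
(3,5) = 6 (sole candidate).
(4,6) = 3 (sole candidate).
(4,7) = 2 (sole candidate).
(5,7) = 3 (sole candidate).
(5,8) = 9 (sole candidate).
(5,9) = 8 (sole candidate).
(6,4) = 2 (sole candidate).
(6,9) = 4 (sole candidate).
(7,5) = 3 (sole candidate).
(7,7) = 7 (sole candidate).
(7,8) = 2 (sole candidate).
(8,5) = 5 (sole candidate).
(8,6) = 7 (sole candidate).
(8,8) = 4 (sole candidate).
(8,9) = 3 (sole candidate).
(9,5) = 1: row 9 has {2,3,5,7,8,9}; col 5 has {2,3,4,5,6,7}; box has {2,3,5,6,7,8,9} → only 1 remains.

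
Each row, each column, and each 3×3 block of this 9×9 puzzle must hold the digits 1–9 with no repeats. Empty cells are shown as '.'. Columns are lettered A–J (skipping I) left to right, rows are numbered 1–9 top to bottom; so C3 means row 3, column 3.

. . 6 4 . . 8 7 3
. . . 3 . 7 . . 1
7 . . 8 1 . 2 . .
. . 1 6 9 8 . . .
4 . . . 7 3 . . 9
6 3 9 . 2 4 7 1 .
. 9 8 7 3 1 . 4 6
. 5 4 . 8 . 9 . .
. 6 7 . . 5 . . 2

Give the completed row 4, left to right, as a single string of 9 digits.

E1 = 5: row 1 has {3,4,6,7,8}; col 5 has {1,2,3,7,8,9}; box has {1,3,4,7,8} → only 5 remains.
E2 = 6: row 2 has {1,3,7}; col 5 has {1,2,3,5,7,8,9}; box has {1,3,4,5,7,8} → only 6 remains.
B3 = 4: row 3 has {1,2,7,8}; col 2 has {3,5,6,9}; box has {6,7} → only 4 remains.
F3 = 9: row 3 has {1,2,4,7,8}; col 6 has {1,3,4,5,7,8}; box has {1,3,4,5,6,7,8} → only 9 remains.
J3 = 5: row 3 has {1,2,4,7,8,9}; col 9 has {1,2,3,6,9}; box has {1,2,3,7,8} → only 5 remains.
J4 = 4: row 4 has {1,6,8,9}; col 9 has {1,2,3,5,6,9}; box has {1,7,9} → only 4 remains.
D6 = 5: row 6 has {1,2,3,4,6,7,9}; col 4 has {3,4,6,7,8}; box has {2,3,4,6,7,8,9} → only 5 remains.
J6 = 8: row 6 has {1,2,3,4,5,6,7,9}; col 9 has {1,2,3,4,5,6,9}; box has {1,4,7,9} → only 8 remains.
A7 = 2: row 7 has {1,3,4,6,7,8,9}; col 1 has {4,6,7}; box has {4,5,6,7,8,9} → only 2 remains.
G7 = 5: row 7 has {1,2,3,4,6,7,8,9}; col 7 has {2,7,8,9}; box has {2,4,6,9} → only 5 remains.
D8 = 2: row 8 has {4,5,8,9}; col 4 has {3,4,5,6,7,8}; box has {1,3,5,7,8} → only 2 remains.
F8 = 6: row 8 has {2,4,5,8,9}; col 6 has {1,3,4,5,7,8,9}; box has {1,2,3,5,7,8} → only 6 remains.
H8 = 3: row 8 has {2,4,5,6,8,9}; col 8 has {1,4,7}; box has {2,4,5,6,9} → only 3 remains.
J8 = 7: row 8 has {2,3,4,5,6,8,9}; col 9 has {1,2,3,4,5,6,8,9}; box has {2,3,4,5,6,9} → only 7 remains.
D9 = 9: row 9 has {2,5,6,7}; col 4 has {2,3,4,5,6,7,8}; box has {1,2,3,5,6,7,8} → only 9 remains.
E9 = 4: row 9 has {2,5,6,7,9}; col 5 has {1,2,3,5,6,7,8,9}; box has {1,2,3,5,6,7,8,9} → only 4 remains.
G9 = 1: row 9 has {2,4,5,6,7,9}; col 7 has {2,5,7,8,9}; box has {2,3,4,5,6,7,9} → only 1 remains.
H9 = 8: row 9 has {1,2,4,5,6,7,9}; col 8 has {1,3,4,7}; box has {1,2,3,4,5,6,7,9} → only 8 remains.
F1 = 2: row 1 has {3,4,5,6,7,8}; col 6 has {1,3,4,5,6,7,8,9}; box has {1,3,4,5,6,7,8,9} → only 2 remains.
G2 = 4: row 2 has {1,3,6,7}; col 7 has {1,2,5,7,8,9}; box has {1,2,3,5,7,8} → only 4 remains.
H2 = 9: row 2 has {1,3,4,6,7}; col 8 has {1,3,4,7,8}; box has {1,2,3,4,5,7,8} → only 9 remains.
C3 = 3: row 3 has {1,2,4,5,7,8,9}; col 3 has {1,4,6,7,8,9}; box has {4,6,7} → only 3 remains.
H3 = 6: row 3 has {1,2,3,4,5,7,8,9}; col 8 has {1,3,4,7,8,9}; box has {1,2,3,4,5,7,8,9} → only 6 remains.
A4 = 5: row 4 has {1,4,6,8,9}; col 1 has {2,4,6,7}; box has {1,3,4,6,9} → only 5 remains.
G4 = 3: row 4 has {1,4,5,6,8,9}; col 7 has {1,2,4,5,7,8,9}; box has {1,4,7,8,9} → only 3 remains.
H4 = 2: row 4 has {1,3,4,5,6,8,9}; col 8 has {1,3,4,6,7,8,9}; box has {1,3,4,7,8,9} → only 2 remains.
C5 = 2: row 5 has {3,4,7,9}; col 3 has {1,3,4,6,7,8,9}; box has {1,3,4,5,6,9} → only 2 remains.
D5 = 1: row 5 has {2,3,4,7,9}; col 4 has {2,3,4,5,6,7,8,9}; box has {2,3,4,5,6,7,8,9} → only 1 remains.
G5 = 6: row 5 has {1,2,3,4,7,9}; col 7 has {1,2,3,4,5,7,8,9}; box has {1,2,3,4,7,8,9} → only 6 remains.
H5 = 5: row 5 has {1,2,3,4,6,7,9}; col 8 has {1,2,3,4,6,7,8,9}; box has {1,2,3,4,6,7,8,9} → only 5 remains.
A8 = 1: row 8 has {2,3,4,5,6,7,8,9}; col 1 has {2,4,5,6,7}; box has {2,4,5,6,7,8,9} → only 1 remains.
A9 = 3: row 9 has {1,2,4,5,6,7,8,9}; col 1 has {1,2,4,5,6,7}; box has {1,2,4,5,6,7,8,9} → only 3 remains.
A1 = 9: row 1 has {2,3,4,5,6,7,8}; col 1 has {1,2,3,4,5,6,7}; box has {3,4,6,7} → only 9 remains.
B1 = 1: row 1 has {2,3,4,5,6,7,8,9}; col 2 has {3,4,5,6,9}; box has {3,4,6,7,9} → only 1 remains.
A2 = 8: row 2 has {1,3,4,6,7,9}; col 1 has {1,2,3,4,5,6,7,9}; box has {1,3,4,6,7,9} → only 8 remains.
B2 = 2: row 2 has {1,3,4,6,7,8,9}; col 2 has {1,3,4,5,6,9}; box has {1,3,4,6,7,8,9} → only 2 remains.
C2 = 5: row 2 has {1,2,3,4,6,7,8,9}; col 3 has {1,2,3,4,6,7,8,9}; box has {1,2,3,4,6,7,8,9} → only 5 remains.
B4 = 7: row 4 has {1,2,3,4,5,6,8,9}; col 2 has {1,2,3,4,5,6,9}; box has {1,2,3,4,5,6,9} → only 7 remains.

571698324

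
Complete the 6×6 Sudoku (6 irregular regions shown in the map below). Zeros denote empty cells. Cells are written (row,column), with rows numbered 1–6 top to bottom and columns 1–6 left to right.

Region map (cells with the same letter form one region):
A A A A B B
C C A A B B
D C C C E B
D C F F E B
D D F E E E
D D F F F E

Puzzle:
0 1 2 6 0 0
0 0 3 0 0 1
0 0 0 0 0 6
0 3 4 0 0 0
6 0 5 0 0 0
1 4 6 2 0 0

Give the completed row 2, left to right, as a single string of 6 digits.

263541

(3,3) = 1: row 3 has {6}; col 3 has {2,3,4,5,6}; region has {3} → only 1 remains.
(4,4) = 1: row 4 has {3,4}; col 4 has {2,6}; region has {2,4,5,6} → only 1 remains.
(5,2) = 2: row 5 has {5,6}; col 2 has {1,3,4}; region has {1,4,6} → only 2 remains.
(6,5) = 3: row 6 has {1,2,4,6}; col 5 has {}; region has {1,2,4,5,6} → only 3 remains.
(6,6) = 5: row 6 has {1,2,3,4,6}; col 6 has {1,6}; region has {} → only 5 remains.
(3,2) = 5: row 3 has {1,6}; col 2 has {1,2,3,4}; region has {1,3} → only 5 remains.
(3,4) = 4: row 3 has {1,5,6}; col 4 has {1,2,6}; region has {1,3,5} → only 4 remains.
(3,5) = 2: row 3 has {1,4,5,6}; col 5 has {3}; region has {5} → only 2 remains.
(4,1) = 5: row 4 has {1,3,4}; col 1 has {1,6}; region has {1,2,4,6} → only 5 remains.
(4,5) = 6: row 4 has {1,3,4,5}; col 5 has {2,3}; region has {2,5} → only 6 remains.
(4,6) = 2: row 4 has {1,3,4,5,6}; col 6 has {1,5,6}; region has {1,6} → only 2 remains.
(5,4) = 3: row 5 has {2,5,6}; col 4 has {1,2,4,6}; region has {2,5,6} → only 3 remains.
(5,6) = 4: row 5 has {2,3,5,6}; col 6 has {1,2,5,6}; region has {2,3,5,6} → only 4 remains.
(1,1) = 4: row 1 has {1,2,6}; col 1 has {1,5,6}; region has {1,2,3,6} → only 4 remains.
(1,5) = 5: row 1 has {1,2,4,6}; col 5 has {2,3,6}; region has {1,2,6} → only 5 remains.
(1,6) = 3: row 1 has {1,2,4,5,6}; col 6 has {1,2,4,5,6}; region has {1,2,5,6} → only 3 remains.
(2,1) = 2: row 2 has {1,3}; col 1 has {1,4,5,6}; region has {1,3,4,5} → only 2 remains.
(2,2) = 6: row 2 has {1,2,3}; col 2 has {1,2,3,4,5}; region has {1,2,3,4,5} → only 6 remains.
(2,4) = 5: row 2 has {1,2,3,6}; col 4 has {1,2,3,4,6}; region has {1,2,3,4,6} → only 5 remains.
(2,5) = 4: row 2 has {1,2,3,5,6}; col 5 has {2,3,5,6}; region has {1,2,3,5,6} → only 4 remains.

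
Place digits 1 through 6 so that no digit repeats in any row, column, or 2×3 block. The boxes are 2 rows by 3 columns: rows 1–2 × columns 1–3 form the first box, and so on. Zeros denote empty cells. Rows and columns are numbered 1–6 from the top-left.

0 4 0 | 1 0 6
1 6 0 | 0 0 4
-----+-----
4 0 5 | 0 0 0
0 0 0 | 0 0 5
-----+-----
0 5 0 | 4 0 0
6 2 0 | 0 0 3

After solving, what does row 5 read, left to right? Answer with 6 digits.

row 5, column 1 = 3: row 5 has {4,5}; col 1 has {1,4,6}; box has {2,5,6} → only 3 remains.
row 5, column 3 = 1: row 5 has {3,4,5}; col 3 has {5}; box has {2,3,5,6} → only 1 remains.
row 5, column 6 = 2: row 5 has {1,3,4,5}; col 6 has {3,4,5,6}; box has {3,4} → only 2 remains.
row 6, column 3 = 4 (sole candidate).
row 6, column 4 = 5 (sole candidate).
row 6, column 5 = 1 (sole candidate).
row 3, column 6 = 1 (sole candidate).
row 4, column 1 = 2 (sole candidate).
row 5, column 5 = 6: row 5 has {1,2,3,4,5}; col 5 has {1}; box has {1,2,3,4,5} → only 6 remains.

351462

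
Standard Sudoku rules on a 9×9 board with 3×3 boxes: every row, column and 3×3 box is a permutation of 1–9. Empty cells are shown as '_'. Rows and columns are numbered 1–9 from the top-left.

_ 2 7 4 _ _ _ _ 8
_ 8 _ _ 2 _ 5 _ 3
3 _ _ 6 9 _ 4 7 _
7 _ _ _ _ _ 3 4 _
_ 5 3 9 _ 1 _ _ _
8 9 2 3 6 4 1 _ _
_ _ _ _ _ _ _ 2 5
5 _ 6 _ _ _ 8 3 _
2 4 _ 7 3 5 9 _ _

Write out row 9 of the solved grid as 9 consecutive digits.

248735961

row 1, column 6 = 3: row 1 has {2,4,7,8}; col 6 has {1,4,5}; box has {2,4,6,9} → only 3 remains.
row 1, column 7 = 6: row 1 has {2,3,4,7,8}; col 7 has {1,3,4,5,8,9}; box has {3,4,5,7,8} → only 6 remains.
row 2, column 4 = 1: row 2 has {2,3,5,8}; col 4 has {3,4,6,7,9}; box has {2,3,4,6,9} → only 1 remains.
row 2, column 6 = 7: row 2 has {1,2,3,5,8}; col 6 has {1,3,4,5}; box has {1,2,3,4,6,9} → only 7 remains.
row 2, column 8 = 9: row 2 has {1,2,3,5,7,8}; col 8 has {2,3,4,7}; box has {3,4,5,6,7,8} → only 9 remains.
row 3, column 2 = 1: row 3 has {3,4,6,7,9}; col 2 has {2,4,5,8,9}; box has {2,3,7,8} → only 1 remains.
row 3, column 3 = 5: row 3 has {1,3,4,6,7,9}; col 3 has {2,3,6,7}; box has {1,2,3,7,8} → only 5 remains.
row 3, column 6 = 8: row 3 has {1,3,4,5,6,7,9}; col 6 has {1,3,4,5,7}; box has {1,2,3,4,6,7,9} → only 8 remains.
row 3, column 9 = 2: row 3 has {1,3,4,5,6,7,8,9}; col 9 has {3,5,8}; box has {3,4,5,6,7,8,9} → only 2 remains.
row 4, column 2 = 6: row 4 has {3,4,7}; col 2 has {1,2,4,5,8,9}; box has {2,3,5,7,8,9} → only 6 remains.
row 4, column 3 = 1: row 4 has {3,4,6,7}; col 3 has {2,3,5,6,7}; box has {2,3,5,6,7,8,9} → only 1 remains.
row 4, column 6 = 2: row 4 has {1,3,4,6,7}; col 6 has {1,3,4,5,7,8}; box has {1,3,4,6,9} → only 2 remains.
row 4, column 9 = 9: row 4 has {1,2,3,4,6,7}; col 9 has {2,3,5,8}; box has {1,3,4} → only 9 remains.
row 5, column 1 = 4: row 5 has {1,3,5,9}; col 1 has {2,3,5,7,8}; box has {1,2,3,5,6,7,8,9} → only 4 remains.
row 6, column 8 = 5: row 6 has {1,2,3,4,6,8,9}; col 8 has {2,3,4,7,9}; box has {1,3,4,9} → only 5 remains.
row 6, column 9 = 7: row 6 has {1,2,3,4,5,6,8,9}; col 9 has {2,3,5,8,9}; box has {1,3,4,5,9} → only 7 remains.
row 7, column 4 = 8: row 7 has {2,5}; col 4 has {1,3,4,6,7,9}; box has {3,5,7} → only 8 remains.
row 7, column 7 = 7: row 7 has {2,5,8}; col 7 has {1,3,4,5,6,8,9}; box has {2,3,5,8,9} → only 7 remains.
row 8, column 2 = 7: row 8 has {3,5,6,8}; col 2 has {1,2,4,5,6,8,9}; box has {2,4,5,6} → only 7 remains.
row 8, column 4 = 2: row 8 has {3,5,6,7,8}; col 4 has {1,3,4,6,7,8,9}; box has {3,5,7,8} → only 2 remains.
row 8, column 6 = 9: row 8 has {2,3,5,6,7,8}; col 6 has {1,2,3,4,5,7,8}; box has {2,3,5,7,8} → only 9 remains.
row 9, column 3 = 8: row 9 has {2,3,4,5,7,9}; col 3 has {1,2,3,5,6,7}; box has {2,4,5,6,7} → only 8 remains.
row 1, column 1 = 9: row 1 has {2,3,4,6,7,8}; col 1 has {2,3,4,5,7,8}; box has {1,2,3,5,7,8} → only 9 remains.
row 1, column 5 = 5: row 1 has {2,3,4,6,7,8,9}; col 5 has {2,3,6,9}; box has {1,2,3,4,6,7,8,9} → only 5 remains.
row 1, column 8 = 1: row 1 has {2,3,4,5,6,7,8,9}; col 8 has {2,3,4,5,7,9}; box has {2,3,4,5,6,7,8,9} → only 1 remains.
row 2, column 1 = 6: row 2 has {1,2,3,5,7,8,9}; col 1 has {2,3,4,5,7,8,9}; box has {1,2,3,5,7,8,9} → only 6 remains.
row 2, column 3 = 4: row 2 has {1,2,3,5,6,7,8,9}; col 3 has {1,2,3,5,6,7,8}; box has {1,2,3,5,6,7,8,9} → only 4 remains.
row 4, column 4 = 5: row 4 has {1,2,3,4,6,7,9}; col 4 has {1,2,3,4,6,7,8,9}; box has {1,2,3,4,6,9} → only 5 remains.
row 4, column 5 = 8: row 4 has {1,2,3,4,5,6,7,9}; col 5 has {2,3,5,6,9}; box has {1,2,3,4,5,6,9} → only 8 remains.
row 5, column 5 = 7: row 5 has {1,3,4,5,9}; col 5 has {2,3,5,6,8,9}; box has {1,2,3,4,5,6,8,9} → only 7 remains.
row 5, column 7 = 2: row 5 has {1,3,4,5,7,9}; col 7 has {1,3,4,5,6,7,8,9}; box has {1,3,4,5,7,9} → only 2 remains.
row 5, column 9 = 6: row 5 has {1,2,3,4,5,7,9}; col 9 has {2,3,5,7,8,9}; box has {1,2,3,4,5,7,9} → only 6 remains.
row 7, column 1 = 1: row 7 has {2,5,7,8}; col 1 has {2,3,4,5,6,7,8,9}; box has {2,4,5,6,7,8} → only 1 remains.
row 7, column 2 = 3: row 7 has {1,2,5,7,8}; col 2 has {1,2,4,5,6,7,8,9}; box has {1,2,4,5,6,7,8} → only 3 remains.
row 7, column 3 = 9: row 7 has {1,2,3,5,7,8}; col 3 has {1,2,3,4,5,6,7,8}; box has {1,2,3,4,5,6,7,8} → only 9 remains.
row 7, column 5 = 4: row 7 has {1,2,3,5,7,8,9}; col 5 has {2,3,5,6,7,8,9}; box has {2,3,5,7,8,9} → only 4 remains.
row 7, column 6 = 6: row 7 has {1,2,3,4,5,7,8,9}; col 6 has {1,2,3,4,5,7,8,9}; box has {2,3,4,5,7,8,9} → only 6 remains.
row 8, column 5 = 1: row 8 has {2,3,5,6,7,8,9}; col 5 has {2,3,4,5,6,7,8,9}; box has {2,3,4,5,6,7,8,9} → only 1 remains.
row 8, column 9 = 4: row 8 has {1,2,3,5,6,7,8,9}; col 9 has {2,3,5,6,7,8,9}; box has {2,3,5,7,8,9} → only 4 remains.
row 9, column 8 = 6: row 9 has {2,3,4,5,7,8,9}; col 8 has {1,2,3,4,5,7,9}; box has {2,3,4,5,7,8,9} → only 6 remains.
row 9, column 9 = 1: row 9 has {2,3,4,5,6,7,8,9}; col 9 has {2,3,4,5,6,7,8,9}; box has {2,3,4,5,6,7,8,9} → only 1 remains.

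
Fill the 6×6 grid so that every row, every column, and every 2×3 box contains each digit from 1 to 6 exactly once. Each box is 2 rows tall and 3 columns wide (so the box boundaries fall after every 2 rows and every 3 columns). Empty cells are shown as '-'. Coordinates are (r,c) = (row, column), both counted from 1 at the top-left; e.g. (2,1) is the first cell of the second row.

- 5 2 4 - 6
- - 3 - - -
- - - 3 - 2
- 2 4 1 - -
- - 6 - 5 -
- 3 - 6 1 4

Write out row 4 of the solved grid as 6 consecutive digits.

324165

(1,1) = 1: row 1 has {2,4,5,6}; col 1 has {}; box has {2,3,5} → only 1 remains.
(1,5) = 3: row 1 has {1,2,4,5,6}; col 5 has {1,5}; box has {4,6} → only 3 remains.
(2,5) = 2: row 2 has {3}; col 5 has {1,3,5}; box has {3,4,6} → only 2 remains.
(4,5) = 6: row 4 has {1,2,4}; col 5 has {1,2,3,5}; box has {1,2,3} → only 6 remains.
(4,6) = 5: row 4 has {1,2,4,6}; col 6 has {2,4,6}; box has {1,2,3,6} → only 5 remains.
(5,4) = 2: row 5 has {5,6}; col 4 has {1,3,4,6}; box has {1,4,5,6} → only 2 remains.
(5,6) = 3: row 5 has {2,5,6}; col 6 has {2,4,5,6}; box has {1,2,4,5,6} → only 3 remains.
(6,3) = 5: row 6 has {1,3,4,6}; col 3 has {2,3,4,6}; box has {3,6} → only 5 remains.
(2,4) = 5: row 2 has {2,3}; col 4 has {1,2,3,4,6}; box has {2,3,4,6} → only 5 remains.
(2,6) = 1: row 2 has {2,3,5}; col 6 has {2,3,4,5,6}; box has {2,3,4,5,6} → only 1 remains.
(3,3) = 1: row 3 has {2,3}; col 3 has {2,3,4,5,6}; box has {2,4} → only 1 remains.
(3,5) = 4: row 3 has {1,2,3}; col 5 has {1,2,3,5,6}; box has {1,2,3,5,6} → only 4 remains.
(4,1) = 3: row 4 has {1,2,4,5,6}; col 1 has {1}; box has {1,2,4} → only 3 remains.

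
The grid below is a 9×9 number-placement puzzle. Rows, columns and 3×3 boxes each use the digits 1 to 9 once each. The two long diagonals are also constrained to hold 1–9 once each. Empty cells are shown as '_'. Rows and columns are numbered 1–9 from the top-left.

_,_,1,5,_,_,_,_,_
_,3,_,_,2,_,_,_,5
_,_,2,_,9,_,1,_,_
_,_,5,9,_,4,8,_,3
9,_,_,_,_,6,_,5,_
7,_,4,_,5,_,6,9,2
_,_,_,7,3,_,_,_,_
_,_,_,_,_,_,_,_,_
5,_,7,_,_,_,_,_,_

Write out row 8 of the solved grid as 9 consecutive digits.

R3C2 = 5: in row 3, 5 can only go here (every other open cell in that row sees a 5).
R6C4 = 3: in row 6, 3 can only go here (every other open cell in that row sees a 3).
R5C3 = 3: in row 5, 3 can only go here (every other open cell in that row sees a 3).
R8C1 = 3: in column 1, 3 can only go here (every other open cell in that column sees a 3).
R1C2 = 7: in column 2, 7 can only go here (every other open cell in that column sees a 7).
R2C3 = 9: in box 1, 9 can only go here (every other open cell in that box sees a 9).
R5C4 = 2: in box 5, 2 can only go here (every other open cell in that box sees a 2).
R7C7 = 5: in main diagonal, 5 can only go here (every other open cell in that diagonal sees a 5).
R8C6 = 5: in row 8, 5 can only go here (every other open cell in that row sees a 5).
R8C2 = 2: in anti-diagonal, 2 can only go here (every other open cell in that diagonal sees a 2).
R4C1 = 2: in row 4, 2 can only go here (every other open cell in that row sees a 2).
R4C2 = 6: in row 4, 6 can only go here (every other open cell in that row sees a 6).
R7C1 = 1: in column 1, 1 can only go here (every other open cell in that column sees a 1).
R1C9 = 9: in anti-diagonal, 9 can only go here (every other open cell in that diagonal sees a 9).
R8C7 = 9: in row 8, 9 can only go here (every other open cell in that row sees a 9).
Singles propagation stalls before every target cell is settled. Branch on R1C6 (candidates {3,8}).
  Try R1C6 = 8: this forces R6C6=1, R2C6=7, R2C7=4, R3C6=3, R4C5=7; then anti-diagonal has no cell left for 7 — contradiction.
So R1C6 = 3.
R3C8 = 3 (hidden single in row 3).
R9C7 = 3 (hidden single in row 9).
R1C7 = 2 (hidden single in column 7).
Singles propagation stalls; R8C4 is still open with candidates {1,4,6,8}.
  Try R8C4 = 1: this forces R2C6=1, R6C6=8, R3C6=7, R5C5=7, R5C7=4, R5C9=1; then main diagonal has no cell left for 1 — contradiction.
  Try R8C4 = 4: this forces R1C5=4, R9C9=4; then column 8 has no cell left for 4 — contradiction.
  Try R8C4 = 6: this forces R8C3=8, R7C3=6, R2C1=6, R3C9=6; then main diagonal has no cell left for 6 — contradiction.
So R8C4 = 8.
R8C3 = 6: row 8 has {2,3,5,8,9}; col 3 has {1,2,3,4,5,7,9}; box has {1,2,3,5,7} → only 6 remains.
R7C3 = 8 (sole candidate).
R5C5 = 7 (sole candidate).
R5C7 = 4 (sole candidate).
R5C9 = 1 (sole candidate).
R2C7 = 7 (sole candidate).
R2C8 = 6 (sole candidate).
R4C5 = 1 (sole candidate).
R4C8 = 7 (sole candidate).
R5C2 = 8 (sole candidate).
R6C2 = 1 (sole candidate).
R6C6 = 8 (sole candidate).
R8C5 = 4: row 8 has {2,3,5,6,8,9}; col 5 has {1,2,3,5,7,9}; box has {3,5,7,8} → only 4 remains.
R8C8 = 1: row 8 has {2,3,4,5,6,8,9}; col 8 has {3,5,6,7,9}; box has {3,5,9}; main diagonal has {2,3,5,7,8,9} → only 1 remains.
R8C9 = 7: row 8 has {1,2,3,4,5,6,8,9}; col 9 has {1,2,3,5,9}; box has {1,3,5,9} → only 7 remains.

326845917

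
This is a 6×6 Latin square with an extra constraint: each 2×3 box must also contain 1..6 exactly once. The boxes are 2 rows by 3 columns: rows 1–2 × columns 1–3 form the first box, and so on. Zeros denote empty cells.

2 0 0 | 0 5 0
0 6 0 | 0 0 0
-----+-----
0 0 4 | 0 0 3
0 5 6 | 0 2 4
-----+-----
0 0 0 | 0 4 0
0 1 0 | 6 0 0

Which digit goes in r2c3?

3

r3c1 = 1: row 3 has {3,4}; col 1 has {2}; box has {4,5,6} → only 1 remains.
r3c2 = 2: row 3 has {1,3,4}; col 2 has {1,5,6}; box has {1,4,5,6} → only 2 remains.
r3c4 = 5: row 3 has {1,2,3,4}; col 4 has {6}; box has {2,3,4} → only 5 remains.
r3c5 = 6: row 3 has {1,2,3,4,5}; col 5 has {2,4,5}; box has {2,3,4,5} → only 6 remains.
r4c1 = 3: row 4 has {2,4,5,6}; col 1 has {1,2}; box has {1,2,4,5,6} → only 3 remains.
r4c4 = 1: row 4 has {2,3,4,5,6}; col 4 has {5,6}; box has {2,3,4,5,6} → only 1 remains.
r5c2 = 3: row 5 has {4}; col 2 has {1,2,5,6}; box has {1} → only 3 remains.
r5c4 = 2: row 5 has {3,4}; col 4 has {1,5,6}; box has {4,6} → only 2 remains.
r6c5 = 3: row 6 has {1,6}; col 5 has {2,4,5,6}; box has {2,4,6} → only 3 remains.
r6c6 = 5: row 6 has {1,3,6}; col 6 has {3,4}; box has {2,3,4,6} → only 5 remains.
r1c2 = 4: row 1 has {2,5}; col 2 has {1,2,3,5,6}; box has {2,6} → only 4 remains.
r1c4 = 3: row 1 has {2,4,5}; col 4 has {1,2,5,6}; box has {5} → only 3 remains.
r2c1 = 5: row 2 has {6}; col 1 has {1,2,3}; box has {2,4,6} → only 5 remains.
r2c4 = 4: row 2 has {5,6}; col 4 has {1,2,3,5,6}; box has {3,5} → only 4 remains.
r2c5 = 1: row 2 has {4,5,6}; col 5 has {2,3,4,5,6}; box has {3,4,5} → only 1 remains.
r2c6 = 2: row 2 has {1,4,5,6}; col 6 has {3,4,5}; box has {1,3,4,5} → only 2 remains.
r5c1 = 6: row 5 has {2,3,4}; col 1 has {1,2,3,5}; box has {1,3} → only 6 remains.
r5c3 = 5: row 5 has {2,3,4,6}; col 3 has {4,6}; box has {1,3,6} → only 5 remains.
r5c6 = 1: row 5 has {2,3,4,5,6}; col 6 has {2,3,4,5}; box has {2,3,4,5,6} → only 1 remains.
r6c1 = 4: row 6 has {1,3,5,6}; col 1 has {1,2,3,5,6}; box has {1,3,5,6} → only 4 remains.
r6c3 = 2: row 6 has {1,3,4,5,6}; col 3 has {4,5,6}; box has {1,3,4,5,6} → only 2 remains.
r1c3 = 1: row 1 has {2,3,4,5}; col 3 has {2,4,5,6}; box has {2,4,5,6} → only 1 remains.
r1c6 = 6: row 1 has {1,2,3,4,5}; col 6 has {1,2,3,4,5}; box has {1,2,3,4,5} → only 6 remains.
r2c3 = 3: row 2 has {1,2,4,5,6}; col 3 has {1,2,4,5,6}; box has {1,2,4,5,6} → only 3 remains.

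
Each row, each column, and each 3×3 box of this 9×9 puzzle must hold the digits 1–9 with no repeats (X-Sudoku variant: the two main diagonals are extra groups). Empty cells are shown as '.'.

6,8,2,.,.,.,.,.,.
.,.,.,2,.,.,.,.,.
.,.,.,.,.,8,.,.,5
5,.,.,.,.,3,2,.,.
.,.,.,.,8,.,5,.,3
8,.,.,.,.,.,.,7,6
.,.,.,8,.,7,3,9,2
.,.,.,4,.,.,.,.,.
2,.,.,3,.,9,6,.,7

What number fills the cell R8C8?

R3C8 = 2: in row 3, 2 can only go here (every other open cell in that row sees a 2).
R1C8 = 3: in column 8, 3 can only go here (every other open cell in that column sees a 3).
R2C8 = 6: in column 8, 6 can only go here (every other open cell in that column sees a 6).
R9C8 = 4: in box 9, 4 can only go here (every other open cell in that box sees a 4).
R5C8 = 1: row 5 has {3,5,8}; col 8 has {2,3,4,6,7,9}; box has {2,3,5,6,7} → only 1 remains.
R8C8 = 5: row 8 has {4}; col 8 has {1,2,3,4,6,7,9}; box has {2,3,4,6,7,9}; main diagonal has {3,6,7,8} → only 5 remains.

5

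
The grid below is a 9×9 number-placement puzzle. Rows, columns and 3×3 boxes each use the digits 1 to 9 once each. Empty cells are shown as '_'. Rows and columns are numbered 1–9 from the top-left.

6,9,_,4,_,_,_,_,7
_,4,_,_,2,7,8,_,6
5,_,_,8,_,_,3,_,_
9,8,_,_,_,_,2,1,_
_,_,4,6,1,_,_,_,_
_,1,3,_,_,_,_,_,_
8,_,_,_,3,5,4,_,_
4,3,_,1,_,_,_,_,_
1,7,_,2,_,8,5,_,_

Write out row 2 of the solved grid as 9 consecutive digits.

R1C5 = 5 (sole candidate).
R1C7 = 1 (sole candidate).
R1C8 = 2 (sole candidate).
R2C1 = 3: row 2 has {2,4,6,7,8}; col 1 has {1,4,5,6,8,9}; box has {4,5,6,9} → only 3 remains.
R2C3 = 1: row 2 has {2,3,4,6,7,8}; col 3 has {3,4}; box has {3,4,5,6,9} → only 1 remains.
R2C4 = 9: row 2 has {1,2,3,4,6,7,8}; col 4 has {1,2,4,6,8}; box has {2,4,5,7,8} → only 9 remains.
R2C8 = 5: row 2 has {1,2,3,4,6,7,8,9}; col 8 has {1,2}; box has {1,2,3,6,7,8} → only 5 remains.

341927856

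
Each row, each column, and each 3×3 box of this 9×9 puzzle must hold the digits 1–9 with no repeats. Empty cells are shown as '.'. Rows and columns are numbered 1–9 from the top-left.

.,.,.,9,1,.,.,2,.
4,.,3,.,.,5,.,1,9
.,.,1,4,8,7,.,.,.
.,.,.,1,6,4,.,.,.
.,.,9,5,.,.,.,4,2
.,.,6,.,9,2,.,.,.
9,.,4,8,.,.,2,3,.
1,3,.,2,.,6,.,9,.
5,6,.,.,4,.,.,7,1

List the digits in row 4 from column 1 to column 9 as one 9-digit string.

r1c6 = 3 (sole candidate).
r2c4 = 6 (sole candidate).
r2c5 = 2 (sole candidate).
r5c6 = 8 (sole candidate).
r7c2 = 7 (sole candidate).
r7c5 = 5 (sole candidate).
r7c6 = 1 (sole candidate).
r7c9 = 6 (sole candidate).
r8c3 = 8 (sole candidate).
r8c5 = 7 (sole candidate).
r9c3 = 2 (sole candidate).
r9c4 = 3 (sole candidate).
r9c6 = 9 (sole candidate).
r9c7 = 8 (sole candidate).
r2c2 = 8 (sole candidate).
r2c7 = 7 (sole candidate).
r5c2 = 1 (sole candidate).
r5c5 = 3 (sole candidate).
r5c7 = 6 (sole candidate).
r6c4 = 7 (sole candidate).
r1c2 = 5 (sole candidate).
r1c3 = 7 (sole candidate).
r1c7 = 4 (sole candidate).
r1c9 = 8 (sole candidate).
r4c2 = 2: row 4 has {1,4,6}; col 2 has {1,3,5,6,7,8}; box has {1,6,9} → only 2 remains.
r4c3 = 5: row 4 has {1,2,4,6}; col 3 has {1,2,3,4,6,7,8,9}; box has {1,2,6,9} → only 5 remains.
r4c8 = 8: row 4 has {1,2,4,5,6}; col 8 has {1,2,3,4,7,9}; box has {2,4,6} → only 8 remains.
r5c1 = 7 (sole candidate).
r6c2 = 4 (sole candidate).
r6c8 = 5 (sole candidate).
r6c9 = 3 (sole candidate).
r8c7 = 5 (sole candidate).
r8c9 = 4 (sole candidate).
r1c1 = 6 (sole candidate).
r3c1 = 2 (sole candidate).
r3c2 = 9 (sole candidate).
r3c7 = 3 (sole candidate).
r3c8 = 6 (sole candidate).
r3c9 = 5 (sole candidate).
r4c1 = 3: row 4 has {1,2,4,5,6,8}; col 1 has {1,2,4,5,6,7,9}; box has {1,2,4,5,6,7,9} → only 3 remains.
r4c7 = 9: row 4 has {1,2,3,4,5,6,8}; col 7 has {2,3,4,5,6,7,8}; box has {2,3,4,5,6,8} → only 9 remains.
r4c9 = 7: row 4 has {1,2,3,4,5,6,8,9}; col 9 has {1,2,3,4,5,6,8,9}; box has {2,3,4,5,6,8,9} → only 7 remains.

325164987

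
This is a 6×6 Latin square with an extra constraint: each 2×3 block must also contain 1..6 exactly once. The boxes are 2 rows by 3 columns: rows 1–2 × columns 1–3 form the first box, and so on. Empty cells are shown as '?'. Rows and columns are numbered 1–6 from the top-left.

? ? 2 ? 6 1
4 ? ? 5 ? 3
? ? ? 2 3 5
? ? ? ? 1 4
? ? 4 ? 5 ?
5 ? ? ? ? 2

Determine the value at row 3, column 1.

row 1, column 1 = 3 (sole candidate).
row 1, column 2 = 5 (sole candidate).
row 1, column 4 = 4 (sole candidate).
row 2, column 5 = 2 (sole candidate).
row 4, column 4 = 6 (sole candidate).
row 5, column 6 = 6 (sole candidate).
row 6, column 5 = 4 (sole candidate).
row 4, column 1 = 2 (sole candidate).
row 4, column 2 = 3 (sole candidate).
row 4, column 3 = 5 (sole candidate).
row 5, column 1 = 1 (sole candidate).
row 5, column 2 = 2 (sole candidate).
row 5, column 4 = 3 (sole candidate).
row 6, column 2 = 6 (sole candidate).
row 6, column 3 = 3 (sole candidate).
row 6, column 4 = 1 (sole candidate).
row 2, column 2 = 1 (sole candidate).
row 2, column 3 = 6 (sole candidate).
row 3, column 1 = 6: row 3 has {2,3,5}; col 1 has {1,2,3,4,5}; box has {2,3,5} → only 6 remains.

6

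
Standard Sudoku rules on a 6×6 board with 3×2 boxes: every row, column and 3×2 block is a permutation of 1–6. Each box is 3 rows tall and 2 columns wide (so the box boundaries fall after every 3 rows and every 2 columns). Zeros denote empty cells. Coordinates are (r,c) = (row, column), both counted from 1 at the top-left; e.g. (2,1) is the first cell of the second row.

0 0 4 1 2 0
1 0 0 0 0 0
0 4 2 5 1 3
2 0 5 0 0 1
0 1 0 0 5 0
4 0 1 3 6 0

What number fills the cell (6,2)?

5

(2,4) = 6: row 2 has {1}; col 4 has {1,3,5}; box has {1,2,4,5} → only 6 remains.
(2,5) = 4: row 2 has {1,6}; col 5 has {1,2,5,6}; box has {1,2,3} → only 4 remains.
(2,6) = 5: row 2 has {1,4,6}; col 6 has {1,3}; box has {1,2,3,4} → only 5 remains.
(3,1) = 6: row 3 has {1,2,3,4,5}; col 1 has {1,2,4}; box has {1,4} → only 6 remains.
(4,4) = 4: row 4 has {1,2,5}; col 4 has {1,3,5,6}; box has {1,3,5} → only 4 remains.
(4,5) = 3: row 4 has {1,2,4,5}; col 5 has {1,2,4,5,6}; box has {1,5,6} → only 3 remains.
(5,1) = 3: row 5 has {1,5}; col 1 has {1,2,4,6}; box has {1,2,4} → only 3 remains.
(5,3) = 6: row 5 has {1,3,5}; col 3 has {1,2,4,5}; box has {1,3,4,5} → only 6 remains.
(5,4) = 2: row 5 has {1,3,5,6}; col 4 has {1,3,4,5,6}; box has {1,3,4,5,6} → only 2 remains.
(5,6) = 4: row 5 has {1,2,3,5,6}; col 6 has {1,3,5}; box has {1,3,5,6} → only 4 remains.
(6,2) = 5: row 6 has {1,3,4,6}; col 2 has {1,4}; box has {1,2,3,4} → only 5 remains.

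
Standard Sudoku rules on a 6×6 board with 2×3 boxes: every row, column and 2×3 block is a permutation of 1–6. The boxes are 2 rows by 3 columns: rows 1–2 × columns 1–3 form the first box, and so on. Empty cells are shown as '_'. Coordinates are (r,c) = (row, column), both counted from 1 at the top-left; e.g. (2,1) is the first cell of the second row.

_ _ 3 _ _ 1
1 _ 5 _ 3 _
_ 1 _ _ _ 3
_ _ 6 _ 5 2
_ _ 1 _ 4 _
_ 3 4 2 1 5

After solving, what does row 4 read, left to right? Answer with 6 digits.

(3,3) = 2 (sole candidate).
(3,5) = 6 (sole candidate).
(4,2) = 4: row 4 has {2,5,6}; col 2 has {1,3}; box has {1,2,6} → only 4 remains.
(4,4) = 1: row 4 has {2,4,5,6}; col 4 has {2}; box has {2,3,5,6} → only 1 remains.
(5,6) = 6 (sole candidate).
(6,1) = 6 (sole candidate).
(1,5) = 2 (sole candidate).
(2,6) = 4 (sole candidate).
(3,1) = 5 (sole candidate).
(3,4) = 4 (sole candidate).
(4,1) = 3: row 4 has {1,2,4,5,6}; col 1 has {1,5,6}; box has {1,2,4,5,6} → only 3 remains.

346152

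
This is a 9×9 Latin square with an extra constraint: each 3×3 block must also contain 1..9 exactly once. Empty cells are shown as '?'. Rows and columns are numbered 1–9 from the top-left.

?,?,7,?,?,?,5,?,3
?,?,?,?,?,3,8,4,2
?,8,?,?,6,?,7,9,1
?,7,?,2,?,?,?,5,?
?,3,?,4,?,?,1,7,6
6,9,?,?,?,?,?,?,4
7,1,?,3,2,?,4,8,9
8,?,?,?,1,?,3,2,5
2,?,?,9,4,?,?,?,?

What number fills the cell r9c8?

1

r1c8 = 6 (sole candidate).
r3c4 = 5 (sole candidate).
r4c7 = 9 (sole candidate).
r4c9 = 8 (sole candidate).
r5c1 = 5 (sole candidate).
r6c7 = 2 (sole candidate).
r6c8 = 3 (sole candidate).
r9c7 = 6 (sole candidate).
r9c8 = 1: row 9 has {2,4,6,9}; col 8 has {2,3,4,5,6,7,8,9}; box has {2,3,4,5,6,8,9} → only 1 remains.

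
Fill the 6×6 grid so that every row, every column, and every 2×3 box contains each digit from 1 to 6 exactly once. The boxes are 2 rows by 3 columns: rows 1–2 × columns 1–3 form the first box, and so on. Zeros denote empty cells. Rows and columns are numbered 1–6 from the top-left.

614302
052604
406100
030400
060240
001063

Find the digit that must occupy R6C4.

5

R1C5 = 5 (sole candidate).
R2C1 = 3 (sole candidate).
R2C5 = 1 (sole candidate).
R3C2 = 2 (sole candidate).
R3C5 = 3 (sole candidate).
R3C6 = 5 (sole candidate).
R4C3 = 5 (sole candidate).
R4C5 = 2 (sole candidate).
R4C6 = 6 (sole candidate).
R5C1 = 5 (sole candidate).
R5C3 = 3 (sole candidate).
R5C6 = 1 (sole candidate).
R6C1 = 2 (sole candidate).
R6C2 = 4 (sole candidate).
R6C4 = 5: row 6 has {1,2,3,4,6}; col 4 has {1,2,3,4,6}; box has {1,2,3,4,6} → only 5 remains.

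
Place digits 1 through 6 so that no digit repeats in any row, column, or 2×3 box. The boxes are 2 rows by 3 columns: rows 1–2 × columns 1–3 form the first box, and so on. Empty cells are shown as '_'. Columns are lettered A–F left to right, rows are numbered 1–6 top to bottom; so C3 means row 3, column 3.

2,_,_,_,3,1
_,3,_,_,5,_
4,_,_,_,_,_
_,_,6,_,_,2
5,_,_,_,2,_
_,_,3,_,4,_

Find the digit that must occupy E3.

6

E4 = 1: row 4 has {2,6}; col 5 has {2,3,4,5}; box has {2} → only 1 remains.
E3 = 6: row 3 has {4}; col 5 has {1,2,3,4,5}; box has {1,2} → only 6 remains.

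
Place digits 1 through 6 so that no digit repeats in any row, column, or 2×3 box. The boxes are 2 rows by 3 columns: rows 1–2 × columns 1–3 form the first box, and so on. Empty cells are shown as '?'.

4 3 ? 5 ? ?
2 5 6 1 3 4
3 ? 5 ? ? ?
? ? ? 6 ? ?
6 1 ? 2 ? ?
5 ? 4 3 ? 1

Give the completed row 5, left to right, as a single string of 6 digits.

613245

row 1, column 3 = 1: row 1 has {3,4,5}; col 3 has {4,5,6}; box has {2,3,4,5,6} → only 1 remains.
row 3, column 4 = 4: row 3 has {3,5}; col 4 has {1,2,3,5,6}; box has {6} → only 4 remains.
row 3, column 6 = 2: row 3 has {3,4,5}; col 6 has {1,4}; box has {4,6} → only 2 remains.
row 4, column 1 = 1: row 4 has {6}; col 1 has {2,3,4,5,6}; box has {3,5} → only 1 remains.
row 4, column 3 = 2: row 4 has {1,6}; col 3 has {1,4,5,6}; box has {1,3,5} → only 2 remains.
row 4, column 5 = 5: row 4 has {1,2,6}; col 5 has {3}; box has {2,4,6} → only 5 remains.
row 4, column 6 = 3: row 4 has {1,2,5,6}; col 6 has {1,2,4}; box has {2,4,5,6} → only 3 remains.
row 5, column 3 = 3: row 5 has {1,2,6}; col 3 has {1,2,4,5,6}; box has {1,4,5,6} → only 3 remains.
row 5, column 5 = 4: row 5 has {1,2,3,6}; col 5 has {3,5}; box has {1,2,3} → only 4 remains.
row 5, column 6 = 5: row 5 has {1,2,3,4,6}; col 6 has {1,2,3,4}; box has {1,2,3,4} → only 5 remains.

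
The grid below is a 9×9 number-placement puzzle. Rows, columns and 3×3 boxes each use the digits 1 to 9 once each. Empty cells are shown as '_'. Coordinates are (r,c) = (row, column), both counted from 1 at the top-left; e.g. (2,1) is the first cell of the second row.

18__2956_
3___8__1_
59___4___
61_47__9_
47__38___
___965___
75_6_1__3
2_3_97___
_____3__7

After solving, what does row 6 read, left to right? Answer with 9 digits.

(1,9) = 4 (sole candidate).
(2,6) = 6 (sole candidate).
(3,5) = 1 (sole candidate).
(4,6) = 2 (sole candidate).
(5,4) = 1 (sole candidate).
(6,1) = 8: row 6 has {5,6,9}; col 1 has {1,2,3,4,5,6,7}; box has {1,4,6,7} → only 8 remains.
(6,3) = 2: row 6 has {5,6,8,9}; col 3 has {3}; box has {1,4,6,7,8} → only 2 remains.
(6,9) = 1: row 6 has {2,5,6,8,9}; col 9 has {3,4,7}; box has {9} → only 1 remains.
(7,5) = 4 (sole candidate).
(9,1) = 9 (sole candidate).
(9,5) = 5 (sole candidate).
(1,3) = 7 (sole candidate).
(1,4) = 3 (sole candidate).
(2,3) = 4 (sole candidate).
(3,3) = 6 (sole candidate).
(3,4) = 7 (sole candidate).
(4,3) = 5 (sole candidate).
(4,9) = 8 (sole candidate).
(5,3) = 9 (sole candidate).
(6,2) = 3: row 6 has {1,2,5,6,8,9}; col 2 has {1,5,7,8,9}; box has {1,2,4,5,6,7,8,9} → only 3 remains.
(7,3) = 8 (sole candidate).
(7,8) = 2 (sole candidate).
(8,4) = 8 (sole candidate).
(9,3) = 1 (sole candidate).
(9,4) = 2 (sole candidate).
(2,2) = 2 (sole candidate).
(2,4) = 5 (sole candidate).
(2,9) = 9 (sole candidate).
(3,9) = 2 (sole candidate).
(4,7) = 3 (sole candidate).
(5,8) = 5 (sole candidate).
(5,9) = 6 (sole candidate).
(7,7) = 9 (sole candidate).
(8,8) = 4 (sole candidate).
(8,9) = 5 (sole candidate).
(9,8) = 8 (sole candidate).
(2,7) = 7 (sole candidate).
(3,7) = 8 (sole candidate).
(3,8) = 3 (sole candidate).
(5,7) = 2 (sole candidate).
(6,7) = 4: row 6 has {1,2,3,5,6,8,9}; col 7 has {2,3,5,7,8,9}; box has {1,2,3,5,6,8,9} → only 4 remains.
(6,8) = 7: row 6 has {1,2,3,4,5,6,8,9}; col 8 has {1,2,3,4,5,6,8,9}; box has {1,2,3,4,5,6,8,9} → only 7 remains.

832965471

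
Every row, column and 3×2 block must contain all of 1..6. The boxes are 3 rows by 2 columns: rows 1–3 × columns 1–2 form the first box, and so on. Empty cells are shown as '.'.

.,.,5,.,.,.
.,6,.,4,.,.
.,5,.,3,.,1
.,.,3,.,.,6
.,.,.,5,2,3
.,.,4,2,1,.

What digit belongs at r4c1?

5

r4c4 = 1 (sole candidate).
r5c3 = 6 (sole candidate).
r6c2 = 3 (sole candidate).
r6c6 = 5 (sole candidate).
r1c4 = 6 (sole candidate).
r2c6 = 2 (sole candidate).
r3c3 = 2 (sole candidate).
r4c5 = 4 (sole candidate).
r6c1 = 6 (sole candidate).
r1c5 = 3 (sole candidate).
r1c6 = 4 (sole candidate).
r2c3 = 1 (sole candidate).
r2c5 = 5 (sole candidate).
r3c1 = 4 (sole candidate).
r3c5 = 6 (sole candidate).
r4c2 = 2 (sole candidate).
r5c1 = 1 (sole candidate).
r5c2 = 4 (sole candidate).
r1c1 = 2 (sole candidate).
r1c2 = 1 (sole candidate).
r2c1 = 3 (sole candidate).
r4c1 = 5: row 4 has {1,2,3,4,6}; col 1 has {1,2,3,4,6}; box has {1,2,3,4,6} → only 5 remains.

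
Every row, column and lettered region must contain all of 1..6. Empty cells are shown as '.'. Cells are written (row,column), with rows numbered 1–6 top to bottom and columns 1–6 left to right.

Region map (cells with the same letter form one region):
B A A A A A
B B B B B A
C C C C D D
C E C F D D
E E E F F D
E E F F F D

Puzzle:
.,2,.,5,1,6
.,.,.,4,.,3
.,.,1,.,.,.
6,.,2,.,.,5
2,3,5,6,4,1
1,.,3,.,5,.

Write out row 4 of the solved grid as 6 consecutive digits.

642135

(1,1) = 3: row 1 has {1,2,5,6}; col 1 has {1,2,6}; region has {4} → only 3 remains.
(1,3) = 4: row 1 has {1,2,3,5,6}; col 3 has {1,2,3,5}; region has {1,2,3,5,6} → only 4 remains.
(2,1) = 5: row 2 has {3,4}; col 1 has {1,2,3,6}; region has {3,4} → only 5 remains.
(2,3) = 6: row 2 has {3,4,5}; col 3 has {1,2,3,4,5}; region has {3,4,5} → only 6 remains.
(2,5) = 2: row 2 has {3,4,5,6}; col 5 has {1,4,5}; region has {3,4,5,6} → only 2 remains.
(3,1) = 4: row 3 has {1}; col 1 has {1,2,3,5,6}; region has {1,2,6} → only 4 remains.
(3,2) = 5: row 3 has {1,4}; col 2 has {2,3}; region has {1,2,4,6} → only 5 remains.
(3,4) = 3: row 3 has {1,4,5}; col 4 has {4,5,6}; region has {1,2,4,5,6} → only 3 remains.
(3,5) = 6: row 3 has {1,3,4,5}; col 5 has {1,2,4,5}; region has {1,5} → only 6 remains.
(3,6) = 2: row 3 has {1,3,4,5,6}; col 6 has {1,3,5,6}; region has {1,5,6} → only 2 remains.
(4,2) = 4: row 4 has {2,5,6}; col 2 has {2,3,5}; region has {1,2,3,5} → only 4 remains.
(4,4) = 1: row 4 has {2,4,5,6}; col 4 has {3,4,5,6}; region has {3,4,5,6} → only 1 remains.
(4,5) = 3: row 4 has {1,2,4,5,6}; col 5 has {1,2,4,5,6}; region has {1,2,5,6} → only 3 remains.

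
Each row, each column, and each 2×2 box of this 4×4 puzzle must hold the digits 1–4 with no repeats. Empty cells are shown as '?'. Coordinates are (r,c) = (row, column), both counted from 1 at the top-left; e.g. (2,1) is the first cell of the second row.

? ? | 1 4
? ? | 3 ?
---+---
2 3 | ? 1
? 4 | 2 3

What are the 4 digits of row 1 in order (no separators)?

(1,1) = 3: row 1 has {1,4}; col 1 has {2}; box has {} → only 3 remains.
(1,2) = 2: row 1 has {1,3,4}; col 2 has {3,4}; box has {3} → only 2 remains.

3214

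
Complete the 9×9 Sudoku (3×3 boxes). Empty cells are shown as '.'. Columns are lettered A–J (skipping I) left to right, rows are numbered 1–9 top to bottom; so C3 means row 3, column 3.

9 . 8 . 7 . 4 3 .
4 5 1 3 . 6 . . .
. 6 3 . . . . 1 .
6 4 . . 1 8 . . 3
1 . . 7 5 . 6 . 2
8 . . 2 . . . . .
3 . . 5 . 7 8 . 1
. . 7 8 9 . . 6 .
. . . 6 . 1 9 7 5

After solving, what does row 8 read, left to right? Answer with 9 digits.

B1 = 2 (sole candidate).
D1 = 1 (sole candidate).
F1 = 5 (sole candidate).
J1 = 6 (sole candidate).
A3 = 7 (sole candidate).
D4 = 9 (sole candidate).
H4 = 5 (sole candidate).
C5 = 9 (sole candidate).
C6 = 5 (sole candidate).
B7 = 9 (sole candidate).
B8 = 1: row 8 has {6,7,8,9}; col 2 has {2,4,5,6,9}; box has {3,7,9} → only 1 remains.
J8 = 4: row 8 has {1,6,7,8,9}; col 9 has {1,2,3,5,6}; box has {1,5,6,7,8,9} → only 4 remains.
A9 = 2 (sole candidate).
B9 = 8 (sole candidate).
C9 = 4 (sole candidate).
E9 = 3 (sole candidate).
D3 = 4 (sole candidate).
C4 = 2 (sole candidate).
G4 = 7 (sole candidate).
B5 = 3 (sole candidate).
F5 = 4 (sole candidate).
H5 = 8 (sole candidate).
B6 = 7 (sole candidate).
E6 = 6 (sole candidate).
F6 = 3 (sole candidate).
G6 = 1 (sole candidate).
J6 = 9 (sole candidate).
C7 = 6 (sole candidate).
H7 = 2 (sole candidate).
A8 = 5: row 8 has {1,4,6,7,8,9}; col 1 has {1,2,3,4,6,7,8,9}; box has {1,2,3,4,6,7,8,9} → only 5 remains.
F8 = 2: row 8 has {1,4,5,6,7,8,9}; col 6 has {1,3,4,5,6,7,8}; box has {1,3,5,6,7,8,9} → only 2 remains.
G8 = 3: row 8 has {1,2,4,5,6,7,8,9}; col 7 has {1,4,6,7,8,9}; box has {1,2,4,5,6,7,8,9} → only 3 remains.

517892364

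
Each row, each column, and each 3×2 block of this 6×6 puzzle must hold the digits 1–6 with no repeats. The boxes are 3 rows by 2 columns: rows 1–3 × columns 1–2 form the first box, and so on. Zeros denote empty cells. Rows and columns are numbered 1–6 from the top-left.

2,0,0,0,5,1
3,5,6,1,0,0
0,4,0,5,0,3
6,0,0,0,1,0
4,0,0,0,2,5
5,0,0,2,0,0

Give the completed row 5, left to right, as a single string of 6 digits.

431625

r1c2 = 6: row 1 has {1,2,5}; col 2 has {4,5}; box has {2,3,4,5} → only 6 remains.
r2c5 = 4: row 2 has {1,3,5,6}; col 5 has {1,2,5}; box has {1,3,5} → only 4 remains.
r2c6 = 2: row 2 has {1,3,4,5,6}; col 6 has {1,3,5}; box has {1,3,4,5} → only 2 remains.
r3c1 = 1: row 3 has {3,4,5}; col 1 has {2,3,4,5,6}; box has {2,3,4,5,6} → only 1 remains.
r3c3 = 2: row 3 has {1,3,4,5}; col 3 has {6}; box has {1,5,6} → only 2 remains.
r3c5 = 6: row 3 has {1,2,3,4,5}; col 5 has {1,2,4,5}; box has {1,2,3,4,5} → only 6 remains.
r4c6 = 4: row 4 has {1,6}; col 6 has {1,2,3,5}; box has {1,2,5} → only 4 remains.
r6c5 = 3: row 6 has {2,5}; col 5 has {1,2,4,5,6}; box has {1,2,4,5} → only 3 remains.
r6c6 = 6: row 6 has {2,3,5}; col 6 has {1,2,3,4,5}; box has {1,2,3,4,5} → only 6 remains.
r4c4 = 3: row 4 has {1,4,6}; col 4 has {1,2,5}; box has {2} → only 3 remains.
r5c3 = 1: row 5 has {2,4,5}; col 3 has {2,6}; box has {2,3} → only 1 remains.
r5c4 = 6: row 5 has {1,2,4,5}; col 4 has {1,2,3,5}; box has {1,2,3} → only 6 remains.
r6c2 = 1: row 6 has {2,3,5,6}; col 2 has {4,5,6}; box has {4,5,6} → only 1 remains.
r6c3 = 4: row 6 has {1,2,3,5,6}; col 3 has {1,2,6}; box has {1,2,3,6} → only 4 remains.
r1c3 = 3: row 1 has {1,2,5,6}; col 3 has {1,2,4,6}; box has {1,2,5,6} → only 3 remains.
r1c4 = 4: row 1 has {1,2,3,5,6}; col 4 has {1,2,3,5,6}; box has {1,2,3,5,6} → only 4 remains.
r4c2 = 2: row 4 has {1,3,4,6}; col 2 has {1,4,5,6}; box has {1,4,5,6} → only 2 remains.
r4c3 = 5: row 4 has {1,2,3,4,6}; col 3 has {1,2,3,4,6}; box has {1,2,3,4,6} → only 5 remains.
r5c2 = 3: row 5 has {1,2,4,5,6}; col 2 has {1,2,4,5,6}; box has {1,2,4,5,6} → only 3 remains.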